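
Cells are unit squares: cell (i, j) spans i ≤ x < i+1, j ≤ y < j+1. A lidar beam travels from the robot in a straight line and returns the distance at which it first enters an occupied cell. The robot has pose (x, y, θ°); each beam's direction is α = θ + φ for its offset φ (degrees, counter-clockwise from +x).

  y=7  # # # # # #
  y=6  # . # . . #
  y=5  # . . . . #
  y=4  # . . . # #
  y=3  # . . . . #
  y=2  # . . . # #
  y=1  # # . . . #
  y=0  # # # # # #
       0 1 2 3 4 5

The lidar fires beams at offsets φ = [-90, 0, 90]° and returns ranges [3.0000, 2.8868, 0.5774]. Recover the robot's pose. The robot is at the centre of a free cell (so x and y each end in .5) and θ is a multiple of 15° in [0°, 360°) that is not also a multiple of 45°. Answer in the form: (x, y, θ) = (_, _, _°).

(x, y, θ) = (2.5, 5.5, 30°)

Enumerate (i+0.5, j+0.5, θ) over the 20 free cells and 16 admissible headings. For each, cast all 3 beams and compare to the given ranges.
  (4.5, 5.5, 165°): beam 1 = 1.5529 ≠ 3.0000 ✗
  (3.5, 3.5, 345°): beam 1 = 2.5882 ≠ 3.0000 ✗
  (3.5, 2.5, 105°): beam 1 = 0.5176 ≠ 3.0000 ✗
  (1.5, 6.5, 285°): beam 1 = 0.5176 ≠ 3.0000 ✗
  …
  (2.5, 5.5, 30°): r_1=3.0000, r_2=2.8868, r_3=0.5774 — all match ✓
Unique over the lattice → pose = (2.5, 5.5, 30°).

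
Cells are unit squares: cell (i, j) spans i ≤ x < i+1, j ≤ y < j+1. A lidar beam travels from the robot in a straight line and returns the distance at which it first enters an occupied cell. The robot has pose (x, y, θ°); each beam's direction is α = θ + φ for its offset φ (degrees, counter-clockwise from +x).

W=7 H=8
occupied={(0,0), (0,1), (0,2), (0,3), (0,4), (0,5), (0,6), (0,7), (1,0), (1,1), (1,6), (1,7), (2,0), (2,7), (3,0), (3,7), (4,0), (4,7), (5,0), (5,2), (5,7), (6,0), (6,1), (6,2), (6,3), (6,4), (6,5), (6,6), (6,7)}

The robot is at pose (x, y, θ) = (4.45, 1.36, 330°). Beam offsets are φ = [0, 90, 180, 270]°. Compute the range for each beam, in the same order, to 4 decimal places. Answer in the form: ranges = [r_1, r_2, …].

beam 1: φ=0°, α=330°
  cosα=0.8660 sinα=-0.5000 | (4,1) | tMaxX 0.6351 tMaxY 0.7200 | tΔX 1.1547 tΔY 2.0000
    t=0.6351 [x] (5,1)
    t=0.7200 [y] (5,0) — stop
  → r_1 = 0.7200
beam 2: φ=90°, α=60°
  cosα=0.5000 sinα=0.8660 | (4,1) | tMaxX 1.1000 tMaxY 0.7390 | tΔX 2.0000 tΔY 1.1547
    t=0.7390 [y] (4,2)
    t=1.1000 [x] (5,2) — stop
  → r_2 = 1.1000
beam 3: φ=180°, α=150°
  cosα=-0.8660 sinα=0.5000 | (4,1) | tMaxX 0.5196 tMaxY 1.2800 | tΔX 1.1547 tΔY 2.0000
    t=0.5196 [x] (3,1)
    t=1.2800 [y] (3,2)
    t=1.6743 [x] (2,2)
    t=2.8290 [x] (1,2)
    t=3.2800 [y] (1,3)
    t=3.9837 [x] (0,3) — stop
  → r_3 = 3.9837
beam 4: φ=270°, α=240°
  cosα=-0.5000 sinα=-0.8660 | (4,1) | tMaxX 0.9000 tMaxY 0.4157 | tΔX 2.0000 tΔY 1.1547
    t=0.4157 [y] (4,0) — stop
  → r_4 = 0.4157

ranges = [0.7200, 1.1000, 3.9837, 0.4157]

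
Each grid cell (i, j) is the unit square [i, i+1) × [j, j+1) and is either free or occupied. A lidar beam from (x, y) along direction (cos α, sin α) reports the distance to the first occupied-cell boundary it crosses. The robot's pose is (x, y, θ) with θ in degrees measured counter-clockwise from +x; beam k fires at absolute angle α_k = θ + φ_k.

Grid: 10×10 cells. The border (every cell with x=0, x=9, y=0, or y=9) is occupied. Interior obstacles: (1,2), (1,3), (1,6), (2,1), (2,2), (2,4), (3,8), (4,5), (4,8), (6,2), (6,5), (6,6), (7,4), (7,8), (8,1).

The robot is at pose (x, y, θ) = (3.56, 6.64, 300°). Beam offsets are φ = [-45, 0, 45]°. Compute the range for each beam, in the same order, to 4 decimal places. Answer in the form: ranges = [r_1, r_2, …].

ranges = [2.1637, 0.8800, 2.5261]

beam 1: φ=-45°, α=255°
  direction (-0.2588, -0.9659); cell (3,6); t to first gridline: x 2.1637, y 0.6626 (then +3.8637 / +1.0353)
    (3,5) via y @ 0.6626
    (3,4) via y @ 1.6979
    (2,4) via x @ 2.1637  # hit
  → r_1 = 2.1637
beam 2: φ=0°, α=300°
  direction (0.5000, -0.8660); cell (3,6); t to first gridline: x 0.8800, y 0.7390 (then +2.0000 / +1.1547)
    (3,5) via y @ 0.7390
    (4,5) via x @ 0.8800  # hit
  → r_2 = 0.8800
beam 3: φ=45°, α=345°
  direction (0.9659, -0.2588); cell (3,6); t to first gridline: x 0.4555, y 2.4728 (then +1.0353 / +3.8637)
    (4,6) via x @ 0.4555
    (5,6) via x @ 1.4908
    (5,5) via y @ 2.4728
    (6,5) via x @ 2.5261  # hit
  → r_3 = 2.5261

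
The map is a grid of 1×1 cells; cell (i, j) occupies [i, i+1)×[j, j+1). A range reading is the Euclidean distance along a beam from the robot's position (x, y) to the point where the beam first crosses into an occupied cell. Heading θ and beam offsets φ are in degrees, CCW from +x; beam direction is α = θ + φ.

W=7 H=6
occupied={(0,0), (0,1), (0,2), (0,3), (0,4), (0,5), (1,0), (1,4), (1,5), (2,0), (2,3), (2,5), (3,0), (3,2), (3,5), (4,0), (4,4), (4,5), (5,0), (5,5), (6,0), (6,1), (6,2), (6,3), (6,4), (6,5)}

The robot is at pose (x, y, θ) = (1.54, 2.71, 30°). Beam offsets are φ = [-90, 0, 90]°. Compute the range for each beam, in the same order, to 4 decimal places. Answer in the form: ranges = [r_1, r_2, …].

beam 1: φ=-90°, α=300°
  d=(0.5000,-0.8660)  start (1,2)  tX=0.9200 tY=0.8198  stride 1/|dx|=2.0000 1/|dy|=1.1547
    cross y-line → (1,1), t=0.8198
    cross x-line → (2,1), t=0.9200
    cross y-line → (2,0), t=1.9745 (wall)
  → r_1 = 1.9745
beam 2: φ=0°, α=30°
  d=(0.8660,0.5000)  start (1,2)  tX=0.5312 tY=0.5800  stride 1/|dx|=1.1547 1/|dy|=2.0000
    cross x-line → (2,2), t=0.5312
    cross y-line → (2,3), t=0.5800 (wall)
  → r_2 = 0.5800
beam 3: φ=90°, α=120°
  d=(-0.5000,0.8660)  start (1,2)  tX=1.0800 tY=0.3349  stride 1/|dx|=2.0000 1/|dy|=1.1547
    cross y-line → (1,3), t=0.3349
    cross x-line → (0,3), t=1.0800 (wall)
  → r_3 = 1.0800

ranges = [1.9745, 0.5800, 1.0800]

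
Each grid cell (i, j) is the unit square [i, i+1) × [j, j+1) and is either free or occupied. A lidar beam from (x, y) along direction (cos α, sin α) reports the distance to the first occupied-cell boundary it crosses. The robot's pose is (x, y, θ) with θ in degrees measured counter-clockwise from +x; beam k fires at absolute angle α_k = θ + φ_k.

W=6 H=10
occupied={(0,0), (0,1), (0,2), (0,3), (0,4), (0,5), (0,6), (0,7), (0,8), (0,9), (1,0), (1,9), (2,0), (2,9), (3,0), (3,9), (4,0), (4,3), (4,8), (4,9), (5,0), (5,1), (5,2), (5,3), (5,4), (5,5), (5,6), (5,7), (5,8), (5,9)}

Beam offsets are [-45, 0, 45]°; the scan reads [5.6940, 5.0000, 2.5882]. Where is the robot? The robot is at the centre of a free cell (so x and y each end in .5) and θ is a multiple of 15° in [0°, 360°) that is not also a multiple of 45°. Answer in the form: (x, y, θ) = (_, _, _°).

(x, y, θ) = (3.5, 2.5, 120°)

The pose lattice has 30·16 = 480 candidates. Test each by forward raycasting.
  (4.5, 5.5, 240°): beam 1 = 3.6235 ≠ 5.6940 ✗
  (3.5, 4.5, 300°): beam 1 = 3.6235 ≠ 5.6940 ✗
  (2.5, 1.5, 105°): beam 1 = 5.0000 ≠ 5.6940 ✗
  (1.5, 8.5, 330°): beam 1 = 7.7646 ≠ 5.6940 ✗
  …
  (3.5, 2.5, 120°): r_1=5.6940, r_2=5.0000, r_3=2.5882 — all match ✓
Only this pose fits every beam.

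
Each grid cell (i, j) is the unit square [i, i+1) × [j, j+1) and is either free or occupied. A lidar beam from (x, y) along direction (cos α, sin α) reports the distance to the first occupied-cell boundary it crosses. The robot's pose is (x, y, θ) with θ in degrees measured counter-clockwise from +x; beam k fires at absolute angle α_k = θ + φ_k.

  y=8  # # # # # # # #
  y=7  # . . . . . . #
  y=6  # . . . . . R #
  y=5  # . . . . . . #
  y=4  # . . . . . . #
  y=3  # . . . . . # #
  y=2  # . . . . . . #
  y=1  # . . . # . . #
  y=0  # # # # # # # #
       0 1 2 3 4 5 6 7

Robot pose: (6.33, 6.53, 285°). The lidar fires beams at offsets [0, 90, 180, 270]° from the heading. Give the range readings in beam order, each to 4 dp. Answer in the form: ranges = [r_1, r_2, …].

ranges = [2.5887, 0.6936, 1.5219, 5.5180]

beam 1: φ=0°, α=285°
  direction (0.2588, -0.9659); cell (6,6); t to first gridline: x 2.5887, y 0.5487 (then +3.8637 / +1.0353)
    (6,5) via y @ 0.5487
    (6,4) via y @ 1.5840
    (7,4) via x @ 2.5887  # hit
  → r_1 = 2.5887
beam 2: φ=90°, α=15°
  direction (0.9659, 0.2588); cell (6,6); t to first gridline: x 0.6936, y 1.8159 (then +1.0353 / +3.8637)
    (7,6) via x @ 0.6936  # hit
  → r_2 = 0.6936
beam 3: φ=180°, α=105°
  direction (-0.2588, 0.9659); cell (6,6); t to first gridline: x 1.2750, y 0.4866 (then +3.8637 / +1.0353)
    (6,7) via y @ 0.4866
    (5,7) via x @ 1.2750
    (5,8) via y @ 1.5219  # hit
  → r_3 = 1.5219
beam 4: φ=270°, α=195°
  direction (-0.9659, -0.2588); cell (6,6); t to first gridline: x 0.3416, y 2.0478 (then +1.0353 / +3.8637)
    (5,6) via x @ 0.3416
    (4,6) via x @ 1.3769
    (4,5) via y @ 2.0478
    (3,5) via x @ 2.4122
    (2,5) via x @ 3.4475
    (1,5) via x @ 4.4827
    (0,5) via x @ 5.5180  # hit
  → r_4 = 5.5180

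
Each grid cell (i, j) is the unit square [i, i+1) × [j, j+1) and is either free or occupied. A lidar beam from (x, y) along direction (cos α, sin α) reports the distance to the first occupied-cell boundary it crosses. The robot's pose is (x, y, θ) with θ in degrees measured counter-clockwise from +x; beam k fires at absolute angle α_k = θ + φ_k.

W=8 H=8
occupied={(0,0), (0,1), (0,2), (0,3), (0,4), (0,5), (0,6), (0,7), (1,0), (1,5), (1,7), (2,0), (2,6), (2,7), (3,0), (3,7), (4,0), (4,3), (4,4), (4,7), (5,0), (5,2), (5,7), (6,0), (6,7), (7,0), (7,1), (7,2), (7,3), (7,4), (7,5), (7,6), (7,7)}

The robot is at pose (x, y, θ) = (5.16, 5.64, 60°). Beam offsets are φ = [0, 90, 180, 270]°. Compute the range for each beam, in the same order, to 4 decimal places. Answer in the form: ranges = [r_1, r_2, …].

ranges = [1.5704, 2.4942, 0.7390, 2.1246]

beam 1: φ=0°, α=60°
  d=(0.5000,0.8660)  start (5,5)  tX=1.6800 tY=0.4157  stride 1/|dx|=2.0000 1/|dy|=1.1547
    cross y-line → (5,6), t=0.4157
    cross y-line → (5,7), t=1.5704 (wall)
  → r_1 = 1.5704
beam 2: φ=90°, α=150°
  d=(-0.8660,0.5000)  start (5,5)  tX=0.1848 tY=0.7200  stride 1/|dx|=1.1547 1/|dy|=2.0000
    cross x-line → (4,5), t=0.1848
    cross y-line → (4,6), t=0.7200
    cross x-line → (3,6), t=1.3395
    cross x-line → (2,6), t=2.4942 (wall)
  → r_2 = 2.4942
beam 3: φ=180°, α=240°
  d=(-0.5000,-0.8660)  start (5,5)  tX=0.3200 tY=0.7390  stride 1/|dx|=2.0000 1/|dy|=1.1547
    cross x-line → (4,5), t=0.3200
    cross y-line → (4,4), t=0.7390 (wall)
  → r_3 = 0.7390
beam 4: φ=270°, α=330°
  d=(0.8660,-0.5000)  start (5,5)  tX=0.9699 tY=1.2800  stride 1/|dx|=1.1547 1/|dy|=2.0000
    cross x-line → (6,5), t=0.9699
    cross y-line → (6,4), t=1.2800
    cross x-line → (7,4), t=2.1246 (wall)
  → r_4 = 2.1246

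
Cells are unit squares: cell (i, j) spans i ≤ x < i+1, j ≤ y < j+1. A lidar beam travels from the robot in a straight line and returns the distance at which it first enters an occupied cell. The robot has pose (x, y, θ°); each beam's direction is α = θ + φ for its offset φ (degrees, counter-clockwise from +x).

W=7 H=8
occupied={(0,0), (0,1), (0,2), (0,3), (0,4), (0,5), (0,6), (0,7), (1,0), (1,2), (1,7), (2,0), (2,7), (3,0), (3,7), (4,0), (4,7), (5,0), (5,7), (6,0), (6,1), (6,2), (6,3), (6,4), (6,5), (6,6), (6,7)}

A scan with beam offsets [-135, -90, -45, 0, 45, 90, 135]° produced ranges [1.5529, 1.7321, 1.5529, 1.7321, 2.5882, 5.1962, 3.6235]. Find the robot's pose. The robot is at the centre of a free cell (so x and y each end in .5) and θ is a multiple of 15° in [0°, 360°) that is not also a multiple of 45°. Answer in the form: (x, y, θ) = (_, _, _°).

(x, y, θ) = (2.5, 5.5, 210°)

The pose lattice has 29·16 = 464 candidates. Test each by forward raycasting.
  (2.5, 5.5, 105°): beam 1 = 4.0415 ≠ 1.5529 ✗
  (5.5, 3.5, 60°): beam 1 = 1.9319 ≠ 1.5529 ✗
  (2.5, 6.5, 285°): beam 1 = 1.0000 ≠ 1.5529 ✗
  …
  (2.5, 5.5, 210°): r_1=1.5529, r_2=1.7321, r_3=1.5529, r_4=1.7321, r_5=2.5882, r_6=5.1962, r_7=3.6235 — all match ✓
Only this pose fits every beam.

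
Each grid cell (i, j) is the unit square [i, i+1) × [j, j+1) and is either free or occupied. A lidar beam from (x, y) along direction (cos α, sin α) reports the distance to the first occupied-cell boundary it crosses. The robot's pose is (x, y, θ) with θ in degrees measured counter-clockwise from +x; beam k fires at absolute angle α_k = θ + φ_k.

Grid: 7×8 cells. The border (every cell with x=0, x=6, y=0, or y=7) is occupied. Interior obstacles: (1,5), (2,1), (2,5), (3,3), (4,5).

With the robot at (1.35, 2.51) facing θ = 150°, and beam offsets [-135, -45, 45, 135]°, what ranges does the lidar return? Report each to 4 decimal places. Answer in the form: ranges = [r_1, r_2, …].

beam 1: φ=-135°, α=15°
  direction (0.9659, 0.2588); cell (1,2); t to first gridline: x 0.6729, y 1.8932 (then +1.0353 / +3.8637)
    (2,2) via x @ 0.6729
    (3,2) via x @ 1.7082
    (3,3) via y @ 1.8932  # hit
  → r_1 = 1.8932
beam 2: φ=-45°, α=105°
  direction (-0.2588, 0.9659); cell (1,2); t to first gridline: x 1.3523, y 0.5073 (then +3.8637 / +1.0353)
    (1,3) via y @ 0.5073
    (0,3) via x @ 1.3523  # hit
  → r_2 = 1.3523
beam 3: φ=45°, α=195°
  direction (-0.9659, -0.2588); cell (1,2); t to first gridline: x 0.3623, y 1.9705 (then +1.0353 / +3.8637)
    (0,2) via x @ 0.3623  # hit
  → r_3 = 0.3623
beam 4: φ=135°, α=285°
  direction (0.2588, -0.9659); cell (1,2); t to first gridline: x 2.5114, y 0.5280 (then +3.8637 / +1.0353)
    (1,1) via y @ 0.5280
    (1,0) via y @ 1.5633  # hit
  → r_4 = 1.5633

ranges = [1.8932, 1.3523, 0.3623, 1.5633]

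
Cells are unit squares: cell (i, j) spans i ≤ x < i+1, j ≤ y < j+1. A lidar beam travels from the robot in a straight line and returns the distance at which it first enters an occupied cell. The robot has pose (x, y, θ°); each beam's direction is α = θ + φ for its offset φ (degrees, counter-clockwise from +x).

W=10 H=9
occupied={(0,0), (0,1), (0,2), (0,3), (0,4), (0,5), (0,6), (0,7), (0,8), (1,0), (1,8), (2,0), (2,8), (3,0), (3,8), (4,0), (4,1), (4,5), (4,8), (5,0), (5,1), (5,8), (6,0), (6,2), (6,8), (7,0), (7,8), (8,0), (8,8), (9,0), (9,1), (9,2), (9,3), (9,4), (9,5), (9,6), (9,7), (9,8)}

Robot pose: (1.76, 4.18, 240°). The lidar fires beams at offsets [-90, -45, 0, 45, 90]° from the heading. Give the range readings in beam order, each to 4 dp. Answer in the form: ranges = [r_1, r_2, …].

beam 1: φ=-90°, α=150°
  cosα=-0.8660 sinα=0.5000 | (1,4) | tMaxX 0.8776 tMaxY 1.6400 | tΔX 1.1547 tΔY 2.0000
    t=0.8776 [x] (0,4) — stop
  → r_1 = 0.8776
beam 2: φ=-45°, α=195°
  cosα=-0.9659 sinα=-0.2588 | (1,4) | tMaxX 0.7868 tMaxY 0.6955 | tΔX 1.0353 tΔY 3.8637
    t=0.6955 [y] (1,3)
    t=0.7868 [x] (0,3) — stop
  → r_2 = 0.7868
beam 3: φ=0°, α=240°
  cosα=-0.5000 sinα=-0.8660 | (1,4) | tMaxX 1.5200 tMaxY 0.2078 | tΔX 2.0000 tΔY 1.1547
    t=0.2078 [y] (1,3)
    t=1.3625 [y] (1,2)
    t=1.5200 [x] (0,2) — stop
  → r_3 = 1.5200
beam 4: φ=45°, α=285°
  cosα=0.2588 sinα=-0.9659 | (1,4) | tMaxX 0.9273 tMaxY 0.1863 | tΔX 3.8637 tΔY 1.0353
    t=0.1863 [y] (1,3)
    t=0.9273 [x] (2,3)
    t=1.2216 [y] (2,2)
    t=2.2569 [y] (2,1)
    t=3.2922 [y] (2,0) — stop
  → r_4 = 3.2922
beam 5: φ=90°, α=330°
  cosα=0.8660 sinα=-0.5000 | (1,4) | tMaxX 0.2771 tMaxY 0.3600 | tΔX 1.1547 tΔY 2.0000
    t=0.2771 [x] (2,4)
    t=0.3600 [y] (2,3)
    t=1.4318 [x] (3,3)
    t=2.3600 [y] (3,2)
    t=2.5865 [x] (4,2)
    t=3.7412 [x] (5,2)
    t=4.3600 [y] (5,1) — stop
  → r_5 = 4.3600

ranges = [0.8776, 0.7868, 1.5200, 3.2922, 4.3600]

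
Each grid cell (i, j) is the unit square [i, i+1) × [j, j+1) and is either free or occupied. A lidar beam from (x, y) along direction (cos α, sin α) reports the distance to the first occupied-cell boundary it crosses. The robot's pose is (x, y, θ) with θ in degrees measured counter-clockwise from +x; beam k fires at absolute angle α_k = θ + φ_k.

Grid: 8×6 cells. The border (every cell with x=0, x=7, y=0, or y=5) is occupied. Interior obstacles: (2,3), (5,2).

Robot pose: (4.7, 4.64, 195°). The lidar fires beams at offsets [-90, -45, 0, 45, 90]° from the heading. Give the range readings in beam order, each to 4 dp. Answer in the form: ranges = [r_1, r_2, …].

beam 1: φ=-90°, α=105°
  dir = (cos 105°, sin 105°) = (-0.2588, 0.9659); from cell (4,4)
  next x-line at t=2.7046, next y-line at t=0.3727; Δt_x=3.8637, Δt_y=1.0353
    y: enter (4,5) at t=0.3727 ← occupied
  → r_1 = 0.3727
beam 2: φ=-45°, α=150°
  dir = (cos 150°, sin 150°) = (-0.8660, 0.5000); from cell (4,4)
  next x-line at t=0.8083, next y-line at t=0.7200; Δt_x=1.1547, Δt_y=2.0000
    y: enter (4,5) at t=0.7200 ← occupied
  → r_2 = 0.7200
beam 3: φ=0°, α=195°
  dir = (cos 195°, sin 195°) = (-0.9659, -0.2588); from cell (4,4)
  next x-line at t=0.7247, next y-line at t=2.4728; Δt_x=1.0353, Δt_y=3.8637
    x: enter (3,4) at t=0.7247
    x: enter (2,4) at t=1.7600
    y: enter (2,3) at t=2.4728 ← occupied
  → r_3 = 2.4728
beam 4: φ=45°, α=240°
  dir = (cos 240°, sin 240°) = (-0.5000, -0.8660); from cell (4,4)
  next x-line at t=1.4000, next y-line at t=0.7390; Δt_x=2.0000, Δt_y=1.1547
    y: enter (4,3) at t=0.7390
    x: enter (3,3) at t=1.4000
    y: enter (3,2) at t=1.8937
    y: enter (3,1) at t=3.0484
    x: enter (2,1) at t=3.4000
    y: enter (2,0) at t=4.2031 ← occupied
  → r_4 = 4.2031
beam 5: φ=90°, α=285°
  dir = (cos 285°, sin 285°) = (0.2588, -0.9659); from cell (4,4)
  next x-line at t=1.1591, next y-line at t=0.6626; Δt_x=3.8637, Δt_y=1.0353
    y: enter (4,3) at t=0.6626
    x: enter (5,3) at t=1.1591
    y: enter (5,2) at t=1.6979 ← occupied
  → r_5 = 1.6979

ranges = [0.3727, 0.7200, 2.4728, 4.2031, 1.6979]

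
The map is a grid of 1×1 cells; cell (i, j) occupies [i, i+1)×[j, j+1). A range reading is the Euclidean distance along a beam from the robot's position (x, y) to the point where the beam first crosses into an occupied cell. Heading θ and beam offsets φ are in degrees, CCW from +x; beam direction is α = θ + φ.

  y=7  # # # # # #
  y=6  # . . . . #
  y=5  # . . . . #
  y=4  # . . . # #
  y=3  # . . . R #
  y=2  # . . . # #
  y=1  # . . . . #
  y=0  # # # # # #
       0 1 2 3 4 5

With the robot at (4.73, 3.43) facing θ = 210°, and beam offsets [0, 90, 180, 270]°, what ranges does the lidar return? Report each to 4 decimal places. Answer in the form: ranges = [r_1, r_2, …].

beam 1: φ=0°, α=210°
  dir = (cos 210°, sin 210°) = (-0.8660, -0.5000); from cell (4,3)
  next x-line at t=0.8429, next y-line at t=0.8600; Δt_x=1.1547, Δt_y=2.0000
    x: enter (3,3) at t=0.8429
    y: enter (3,2) at t=0.8600
    x: enter (2,2) at t=1.9976
    y: enter (2,1) at t=2.8600
    x: enter (1,1) at t=3.1523
    x: enter (0,1) at t=4.3070 ← occupied
  → r_1 = 4.3070
beam 2: φ=90°, α=300°
  dir = (cos 300°, sin 300°) = (0.5000, -0.8660); from cell (4,3)
  next x-line at t=0.5400, next y-line at t=0.4965; Δt_x=2.0000, Δt_y=1.1547
    y: enter (4,2) at t=0.4965 ← occupied
  → r_2 = 0.4965
beam 3: φ=180°, α=30°
  dir = (cos 30°, sin 30°) = (0.8660, 0.5000); from cell (4,3)
  next x-line at t=0.3118, next y-line at t=1.1400; Δt_x=1.1547, Δt_y=2.0000
    x: enter (5,3) at t=0.3118 ← occupied
  → r_3 = 0.3118
beam 4: φ=270°, α=120°
  dir = (cos 120°, sin 120°) = (-0.5000, 0.8660); from cell (4,3)
  next x-line at t=1.4600, next y-line at t=0.6582; Δt_x=2.0000, Δt_y=1.1547
    y: enter (4,4) at t=0.6582 ← occupied
  → r_4 = 0.6582

ranges = [4.3070, 0.4965, 0.3118, 0.6582]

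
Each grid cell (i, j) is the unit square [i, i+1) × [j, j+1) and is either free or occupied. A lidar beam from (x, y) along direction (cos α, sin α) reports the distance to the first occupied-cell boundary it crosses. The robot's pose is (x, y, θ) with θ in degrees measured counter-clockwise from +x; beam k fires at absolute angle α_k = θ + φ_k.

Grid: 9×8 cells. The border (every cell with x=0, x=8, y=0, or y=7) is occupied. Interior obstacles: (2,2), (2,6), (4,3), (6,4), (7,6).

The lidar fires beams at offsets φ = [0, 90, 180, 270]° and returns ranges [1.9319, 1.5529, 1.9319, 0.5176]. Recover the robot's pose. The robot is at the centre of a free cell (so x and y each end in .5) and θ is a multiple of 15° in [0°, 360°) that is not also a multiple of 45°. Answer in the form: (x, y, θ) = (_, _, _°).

(x, y, θ) = (4.5, 1.5, 345°)

Enumerate (i+0.5, j+0.5, θ) over the 37 free cells and 16 admissible headings. For each, cast all 4 beams and compare to the given ranges.
  (1.5, 6.5, 240°): beam 1 = 1.0000 ≠ 1.9319 ✗
  (1.5, 4.5, 285°): beam 2 = 5.7956 ≠ 1.5529 ✗
  (1.5, 5.5, 105°): beam 1 = 1.5529 ≠ 1.9319 ✗
  …
  (4.5, 1.5, 345°): r_1=1.9319, r_2=1.5529, r_3=1.9319, r_4=0.5176 — all match ✓
Only this pose fits every beam.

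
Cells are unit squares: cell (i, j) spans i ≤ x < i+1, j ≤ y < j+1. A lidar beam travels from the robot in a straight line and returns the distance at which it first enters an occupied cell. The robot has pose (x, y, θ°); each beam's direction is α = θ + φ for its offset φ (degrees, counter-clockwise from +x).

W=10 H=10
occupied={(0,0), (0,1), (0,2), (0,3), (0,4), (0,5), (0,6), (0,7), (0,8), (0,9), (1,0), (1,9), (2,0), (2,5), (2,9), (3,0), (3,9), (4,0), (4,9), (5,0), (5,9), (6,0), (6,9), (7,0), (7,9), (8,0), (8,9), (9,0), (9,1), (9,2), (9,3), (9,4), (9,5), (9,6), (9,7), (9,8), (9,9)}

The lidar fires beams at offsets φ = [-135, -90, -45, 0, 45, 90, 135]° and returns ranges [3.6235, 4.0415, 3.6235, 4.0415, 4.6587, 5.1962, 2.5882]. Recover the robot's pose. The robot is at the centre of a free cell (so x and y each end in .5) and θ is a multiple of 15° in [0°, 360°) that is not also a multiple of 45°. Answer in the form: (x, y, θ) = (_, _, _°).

Enumerate (i+0.5, j+0.5, θ) over the 63 free cells and 16 admissible headings. For each, cast all 7 beams and compare to the given ranges.
  (6.5, 8.5, 300°): beam 1 = 1.9319 ≠ 3.6235 ✗
  (6.5, 8.5, 150°): beam 1 = 1.9319 ≠ 3.6235 ✗
  (6.5, 8.5, 285°): beam 1 = 1.0000 ≠ 3.6235 ✗
  (2.5, 7.5, 345°): beam 1 = 1.7321 ≠ 3.6235 ✗
  …
  (5.5, 4.5, 30°): r_1=3.6235, r_2=4.0415, r_3=3.6235, r_4=4.0415, r_5=4.6587, r_6=5.1962, r_7=2.5882 — all match ✓
Unique over the lattice → pose = (5.5, 4.5, 30°).

(x, y, θ) = (5.5, 4.5, 30°)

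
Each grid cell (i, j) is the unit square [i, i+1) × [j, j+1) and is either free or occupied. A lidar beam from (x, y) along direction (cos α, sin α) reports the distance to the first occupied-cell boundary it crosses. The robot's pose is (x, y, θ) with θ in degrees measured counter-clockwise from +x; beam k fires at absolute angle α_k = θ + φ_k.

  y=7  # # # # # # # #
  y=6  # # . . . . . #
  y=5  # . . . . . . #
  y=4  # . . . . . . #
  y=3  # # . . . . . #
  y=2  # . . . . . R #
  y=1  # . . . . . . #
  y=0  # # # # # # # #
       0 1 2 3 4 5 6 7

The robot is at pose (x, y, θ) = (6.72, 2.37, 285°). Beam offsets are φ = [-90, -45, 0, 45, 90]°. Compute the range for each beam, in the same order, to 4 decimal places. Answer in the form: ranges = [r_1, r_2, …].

beam 1: φ=-90°, α=195°
  direction (-0.9659, -0.2588); cell (6,2); t to first gridline: x 0.7454, y 1.4296 (then +1.0353 / +3.8637)
    (5,2) via x @ 0.7454
    (5,1) via y @ 1.4296
    (4,1) via x @ 1.7807
    (3,1) via x @ 2.8160
    (2,1) via x @ 3.8512
    (1,1) via x @ 4.8865
    (1,0) via y @ 5.2933  # hit
  → r_1 = 5.2933
beam 2: φ=-45°, α=240°
  direction (-0.5000, -0.8660); cell (6,2); t to first gridline: x 1.4400, y 0.4272 (then +2.0000 / +1.1547)
    (6,1) via y @ 0.4272
    (5,1) via x @ 1.4400
    (5,0) via y @ 1.5819  # hit
  → r_2 = 1.5819
beam 3: φ=0°, α=285°
  direction (0.2588, -0.9659); cell (6,2); t to first gridline: x 1.0818, y 0.3831 (then +3.8637 / +1.0353)
    (6,1) via y @ 0.3831
    (7,1) via x @ 1.0818  # hit
  → r_3 = 1.0818
beam 4: φ=45°, α=330°
  direction (0.8660, -0.5000); cell (6,2); t to first gridline: x 0.3233, y 0.7400 (then +1.1547 / +2.0000)
    (7,2) via x @ 0.3233  # hit
  → r_4 = 0.3233
beam 5: φ=90°, α=15°
  direction (0.9659, 0.2588); cell (6,2); t to first gridline: x 0.2899, y 2.4341 (then +1.0353 / +3.8637)
    (7,2) via x @ 0.2899  # hit
  → r_5 = 0.2899

ranges = [5.2933, 1.5819, 1.0818, 0.3233, 0.2899]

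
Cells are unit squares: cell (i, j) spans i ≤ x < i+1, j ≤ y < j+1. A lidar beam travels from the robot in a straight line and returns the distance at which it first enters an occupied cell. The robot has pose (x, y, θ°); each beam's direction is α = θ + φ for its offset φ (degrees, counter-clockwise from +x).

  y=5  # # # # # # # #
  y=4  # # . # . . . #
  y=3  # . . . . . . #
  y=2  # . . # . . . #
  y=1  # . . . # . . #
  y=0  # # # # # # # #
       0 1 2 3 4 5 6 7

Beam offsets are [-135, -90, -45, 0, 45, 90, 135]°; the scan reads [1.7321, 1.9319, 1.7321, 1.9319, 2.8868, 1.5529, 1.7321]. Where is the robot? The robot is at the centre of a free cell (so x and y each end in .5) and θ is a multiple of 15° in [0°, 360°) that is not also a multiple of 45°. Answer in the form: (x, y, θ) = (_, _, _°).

(x, y, θ) = (5.5, 3.5, 255°)

Candidates: 20 free-cell centres × 16 headings = 320 poses. Raycast each; keep the one whose scan matches to 4 dp.
  (5.5, 1.5, 330°): beam 1 = 0.5176 ≠ 1.7321 ✗
  (5.5, 1.5, 300°): beam 1 = 0.5176 ≠ 1.7321 ✗
  (2.5, 4.5, 345°): beam 1 = 0.5774 ≠ 1.7321 ✗
  (5.5, 4.5, 285°): beam 1 = 1.0000 ≠ 1.7321 ✗
  …
  (5.5, 3.5, 255°): r_1=1.7321, r_2=1.9319, r_3=1.7321, r_4=1.9319, r_5=2.8868, r_6=1.5529, r_7=1.7321 — all match ✓
Unique over the lattice → pose = (5.5, 3.5, 255°).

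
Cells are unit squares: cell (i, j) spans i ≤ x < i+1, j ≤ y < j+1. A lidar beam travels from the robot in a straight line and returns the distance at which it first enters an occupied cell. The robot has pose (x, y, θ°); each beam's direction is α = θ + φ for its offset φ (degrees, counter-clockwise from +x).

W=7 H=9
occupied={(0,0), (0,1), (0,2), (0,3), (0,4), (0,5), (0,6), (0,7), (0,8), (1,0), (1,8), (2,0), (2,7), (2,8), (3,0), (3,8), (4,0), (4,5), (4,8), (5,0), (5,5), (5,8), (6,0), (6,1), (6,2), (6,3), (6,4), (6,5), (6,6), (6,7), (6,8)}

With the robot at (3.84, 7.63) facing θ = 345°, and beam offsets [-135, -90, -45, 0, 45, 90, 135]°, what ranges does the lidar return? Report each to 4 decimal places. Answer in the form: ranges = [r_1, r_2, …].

beam 1: φ=-135°, α=210°
  dir = (cos 210°, sin 210°) = (-0.8660, -0.5000); from cell (3,7)
  next x-line at t=0.9699, next y-line at t=1.2600; Δt_x=1.1547, Δt_y=2.0000
    x: enter (2,7) at t=0.9699 ← occupied
  → r_1 = 0.9699
beam 2: φ=-90°, α=255°
  dir = (cos 255°, sin 255°) = (-0.2588, -0.9659); from cell (3,7)
  next x-line at t=3.2455, next y-line at t=0.6522; Δt_x=3.8637, Δt_y=1.0353
    y: enter (3,6) at t=0.6522
    y: enter (3,5) at t=1.6875
    y: enter (3,4) at t=2.7228
    x: enter (2,4) at t=3.2455
    y: enter (2,3) at t=3.7581
    y: enter (2,2) at t=4.7933
    y: enter (2,1) at t=5.8286
    y: enter (2,0) at t=6.8639 ← occupied
  → r_2 = 6.8639
beam 3: φ=-45°, α=300°
  dir = (cos 300°, sin 300°) = (0.5000, -0.8660); from cell (3,7)
  next x-line at t=0.3200, next y-line at t=0.7275; Δt_x=2.0000, Δt_y=1.1547
    x: enter (4,7) at t=0.3200
    y: enter (4,6) at t=0.7275
    y: enter (4,5) at t=1.8822 ← occupied
  → r_3 = 1.8822
beam 4: φ=0°, α=345°
  dir = (cos 345°, sin 345°) = (0.9659, -0.2588); from cell (3,7)
  next x-line at t=0.1656, next y-line at t=2.4341; Δt_x=1.0353, Δt_y=3.8637
    x: enter (4,7) at t=0.1656
    x: enter (5,7) at t=1.2009
    x: enter (6,7) at t=2.2362 ← occupied
  → r_4 = 2.2362
beam 5: φ=45°, α=30°
  dir = (cos 30°, sin 30°) = (0.8660, 0.5000); from cell (3,7)
  next x-line at t=0.1848, next y-line at t=0.7400; Δt_x=1.1547, Δt_y=2.0000
    x: enter (4,7) at t=0.1848
    y: enter (4,8) at t=0.7400 ← occupied
  → r_5 = 0.7400
beam 6: φ=90°, α=75°
  dir = (cos 75°, sin 75°) = (0.2588, 0.9659); from cell (3,7)
  next x-line at t=0.6182, next y-line at t=0.3831; Δt_x=3.8637, Δt_y=1.0353
    y: enter (3,8) at t=0.3831 ← occupied
  → r_6 = 0.3831
beam 7: φ=135°, α=120°
  dir = (cos 120°, sin 120°) = (-0.5000, 0.8660); from cell (3,7)
  next x-line at t=1.6800, next y-line at t=0.4272; Δt_x=2.0000, Δt_y=1.1547
    y: enter (3,8) at t=0.4272 ← occupied
  → r_7 = 0.4272

ranges = [0.9699, 6.8639, 1.8822, 2.2362, 0.7400, 0.3831, 0.4272]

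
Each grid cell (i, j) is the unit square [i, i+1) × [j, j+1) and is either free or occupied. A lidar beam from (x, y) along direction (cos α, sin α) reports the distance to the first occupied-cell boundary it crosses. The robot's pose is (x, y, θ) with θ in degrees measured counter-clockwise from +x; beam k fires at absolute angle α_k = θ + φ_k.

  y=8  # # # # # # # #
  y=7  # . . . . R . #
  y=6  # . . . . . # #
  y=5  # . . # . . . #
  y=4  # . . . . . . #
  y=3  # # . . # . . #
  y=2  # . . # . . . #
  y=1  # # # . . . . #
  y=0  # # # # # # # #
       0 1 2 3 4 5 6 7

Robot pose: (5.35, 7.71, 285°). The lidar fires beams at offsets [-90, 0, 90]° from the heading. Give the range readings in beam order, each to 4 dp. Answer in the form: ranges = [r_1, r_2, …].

beam 1: φ=-90°, α=195°
  cosα=-0.9659 sinα=-0.2588 | (5,7) | tMaxX 0.3623 tMaxY 2.7432 | tΔX 1.0353 tΔY 3.8637
    t=0.3623 [x] (4,7)
    t=1.3976 [x] (3,7)
    t=2.4329 [x] (2,7)
    t=2.7432 [y] (2,6)
    t=3.4682 [x] (1,6)
    t=4.5035 [x] (0,6) — stop
  → r_1 = 4.5035
beam 2: φ=0°, α=285°
  cosα=0.2588 sinα=-0.9659 | (5,7) | tMaxX 2.5114 tMaxY 0.7350 | tΔX 3.8637 tΔY 1.0353
    t=0.7350 [y] (5,6)
    t=1.7703 [y] (5,5)
    t=2.5114 [x] (6,5)
    t=2.8056 [y] (6,4)
    t=3.8409 [y] (6,3)
    t=4.8762 [y] (6,2)
    t=5.9114 [y] (6,1)
    t=6.3751 [x] (7,1) — stop
  → r_2 = 6.3751
beam 3: φ=90°, α=15°
  cosα=0.9659 sinα=0.2588 | (5,7) | tMaxX 0.6729 tMaxY 1.1205 | tΔX 1.0353 tΔY 3.8637
    t=0.6729 [x] (6,7)
    t=1.1205 [y] (6,8) — stop
  → r_3 = 1.1205

ranges = [4.5035, 6.3751, 1.1205]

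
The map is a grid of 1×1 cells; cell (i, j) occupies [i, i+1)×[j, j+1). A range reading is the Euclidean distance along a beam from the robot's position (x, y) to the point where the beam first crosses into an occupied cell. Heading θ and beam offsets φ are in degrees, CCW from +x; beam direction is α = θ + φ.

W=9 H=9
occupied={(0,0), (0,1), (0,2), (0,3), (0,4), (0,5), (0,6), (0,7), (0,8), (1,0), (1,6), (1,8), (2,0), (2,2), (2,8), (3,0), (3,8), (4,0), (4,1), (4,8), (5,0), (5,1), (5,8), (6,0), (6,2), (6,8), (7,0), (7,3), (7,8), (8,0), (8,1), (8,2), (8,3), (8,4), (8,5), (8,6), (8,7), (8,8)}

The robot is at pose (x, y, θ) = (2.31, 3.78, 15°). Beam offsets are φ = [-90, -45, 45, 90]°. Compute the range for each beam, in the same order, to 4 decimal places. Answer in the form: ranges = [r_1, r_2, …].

beam 1: φ=-90°, α=285°
  direction (0.2588, -0.9659); cell (2,3); t to first gridline: x 2.6660, y 0.8075 (then +3.8637 / +1.0353)
    (2,2) via y @ 0.8075  # hit
  → r_1 = 0.8075
beam 2: φ=-45°, α=330°
  direction (0.8660, -0.5000); cell (2,3); t to first gridline: x 0.7967, y 1.5600 (then +1.1547 / +2.0000)
    (3,3) via x @ 0.7967
    (3,2) via y @ 1.5600
    (4,2) via x @ 1.9514
    (5,2) via x @ 3.1061
    (5,1) via y @ 3.5600  # hit
  → r_2 = 3.5600
beam 3: φ=45°, α=60°
  direction (0.5000, 0.8660); cell (2,3); t to first gridline: x 1.3800, y 0.2540 (then +2.0000 / +1.1547)
    (2,4) via y @ 0.2540
    (3,4) via x @ 1.3800
    (3,5) via y @ 1.4087
    (3,6) via y @ 2.5634
    (4,6) via x @ 3.3800
    (4,7) via y @ 3.7181
    (4,8) via y @ 4.8728  # hit
  → r_3 = 4.8728
beam 4: φ=90°, α=105°
  direction (-0.2588, 0.9659); cell (2,3); t to first gridline: x 1.1977, y 0.2278 (then +3.8637 / +1.0353)
    (2,4) via y @ 0.2278
    (1,4) via x @ 1.1977
    (1,5) via y @ 1.2630
    (1,6) via y @ 2.2983  # hit
  → r_4 = 2.2983

ranges = [0.8075, 3.5600, 4.8728, 2.2983]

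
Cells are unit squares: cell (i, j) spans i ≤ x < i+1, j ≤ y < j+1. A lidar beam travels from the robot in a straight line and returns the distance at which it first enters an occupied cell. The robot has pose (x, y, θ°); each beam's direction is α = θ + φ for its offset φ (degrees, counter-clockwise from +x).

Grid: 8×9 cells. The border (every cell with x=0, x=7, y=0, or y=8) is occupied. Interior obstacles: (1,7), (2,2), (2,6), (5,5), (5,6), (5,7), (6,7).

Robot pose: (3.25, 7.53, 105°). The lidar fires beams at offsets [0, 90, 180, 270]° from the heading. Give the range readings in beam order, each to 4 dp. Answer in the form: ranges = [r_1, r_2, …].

ranges = [0.4866, 1.2941, 6.7604, 1.8117]

beam 1: φ=0°, α=105°
  dir = (cos 105°, sin 105°) = (-0.2588, 0.9659); from cell (3,7)
  next x-line at t=0.9659, next y-line at t=0.4866; Δt_x=3.8637, Δt_y=1.0353
    y: enter (3,8) at t=0.4866 ← occupied
  → r_1 = 0.4866
beam 2: φ=90°, α=195°
  dir = (cos 195°, sin 195°) = (-0.9659, -0.2588); from cell (3,7)
  next x-line at t=0.2588, next y-line at t=2.0478; Δt_x=1.0353, Δt_y=3.8637
    x: enter (2,7) at t=0.2588
    x: enter (1,7) at t=1.2941 ← occupied
  → r_2 = 1.2941
beam 3: φ=180°, α=285°
  dir = (cos 285°, sin 285°) = (0.2588, -0.9659); from cell (3,7)
  next x-line at t=2.8978, next y-line at t=0.5487; Δt_x=3.8637, Δt_y=1.0353
    y: enter (3,6) at t=0.5487
    y: enter (3,5) at t=1.5840
    y: enter (3,4) at t=2.6192
    x: enter (4,4) at t=2.8978
    y: enter (4,3) at t=3.6545
    y: enter (4,2) at t=4.6898
    y: enter (4,1) at t=5.7251
    y: enter (4,0) at t=6.7604 ← occupied
  → r_3 = 6.7604
beam 4: φ=270°, α=15°
  dir = (cos 15°, sin 15°) = (0.9659, 0.2588); from cell (3,7)
  next x-line at t=0.7765, next y-line at t=1.8159; Δt_x=1.0353, Δt_y=3.8637
    x: enter (4,7) at t=0.7765
    x: enter (5,7) at t=1.8117 ← occupied
  → r_4 = 1.8117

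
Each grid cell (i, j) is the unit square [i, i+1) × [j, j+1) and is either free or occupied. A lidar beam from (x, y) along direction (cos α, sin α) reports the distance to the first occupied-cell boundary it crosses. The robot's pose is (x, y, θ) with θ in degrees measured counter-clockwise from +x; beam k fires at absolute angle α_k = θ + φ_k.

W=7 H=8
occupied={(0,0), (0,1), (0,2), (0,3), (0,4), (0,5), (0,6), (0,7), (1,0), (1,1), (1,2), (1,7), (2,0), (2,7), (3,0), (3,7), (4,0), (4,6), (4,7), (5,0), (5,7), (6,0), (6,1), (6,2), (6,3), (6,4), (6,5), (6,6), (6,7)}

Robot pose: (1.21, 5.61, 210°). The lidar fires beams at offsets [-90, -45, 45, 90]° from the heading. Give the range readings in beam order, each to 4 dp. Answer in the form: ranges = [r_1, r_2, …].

ranges = [0.4200, 0.2174, 0.8114, 5.3232]

beam 1: φ=-90°, α=120°
  cosα=-0.5000 sinα=0.8660 | (1,5) | tMaxX 0.4200 tMaxY 0.4503 | tΔX 2.0000 tΔY 1.1547
    t=0.4200 [x] (0,5) — stop
  → r_1 = 0.4200
beam 2: φ=-45°, α=165°
  cosα=-0.9659 sinα=0.2588 | (1,5) | tMaxX 0.2174 tMaxY 1.5068 | tΔX 1.0353 tΔY 3.8637
    t=0.2174 [x] (0,5) — stop
  → r_2 = 0.2174
beam 3: φ=45°, α=255°
  cosα=-0.2588 sinα=-0.9659 | (1,5) | tMaxX 0.8114 tMaxY 0.6315 | tΔX 3.8637 tΔY 1.0353
    t=0.6315 [y] (1,4)
    t=0.8114 [x] (0,4) — stop
  → r_3 = 0.8114
beam 4: φ=90°, α=300°
  cosα=0.5000 sinα=-0.8660 | (1,5) | tMaxX 1.5800 tMaxY 0.7044 | tΔX 2.0000 tΔY 1.1547
    t=0.7044 [y] (1,4)
    t=1.5800 [x] (2,4)
    t=1.8591 [y] (2,3)
    t=3.0138 [y] (2,2)
    t=3.5800 [x] (3,2)
    t=4.1685 [y] (3,1)
    t=5.3232 [y] (3,0) — stop
  → r_4 = 5.3232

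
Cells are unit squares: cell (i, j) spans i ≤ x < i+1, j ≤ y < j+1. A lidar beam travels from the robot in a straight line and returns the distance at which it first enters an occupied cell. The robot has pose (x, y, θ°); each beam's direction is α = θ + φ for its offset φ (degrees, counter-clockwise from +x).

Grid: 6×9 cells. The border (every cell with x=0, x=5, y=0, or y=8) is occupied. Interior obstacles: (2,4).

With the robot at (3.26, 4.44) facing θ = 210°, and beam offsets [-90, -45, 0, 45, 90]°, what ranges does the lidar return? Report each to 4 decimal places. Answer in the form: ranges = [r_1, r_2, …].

ranges = [0.5200, 0.2692, 0.3002, 3.5614, 3.4800]

beam 1: φ=-90°, α=120°
  direction (-0.5000, 0.8660); cell (3,4); t to first gridline: x 0.5200, y 0.6466 (then +2.0000 / +1.1547)
    (2,4) via x @ 0.5200  # hit
  → r_1 = 0.5200
beam 2: φ=-45°, α=165°
  direction (-0.9659, 0.2588); cell (3,4); t to first gridline: x 0.2692, y 2.1637 (then +1.0353 / +3.8637)
    (2,4) via x @ 0.2692  # hit
  → r_2 = 0.2692
beam 3: φ=0°, α=210°
  direction (-0.8660, -0.5000); cell (3,4); t to first gridline: x 0.3002, y 0.8800 (then +1.1547 / +2.0000)
    (2,4) via x @ 0.3002  # hit
  → r_3 = 0.3002
beam 4: φ=45°, α=255°
  direction (-0.2588, -0.9659); cell (3,4); t to first gridline: x 1.0046, y 0.4555 (then +3.8637 / +1.0353)
    (3,3) via y @ 0.4555
    (2,3) via x @ 1.0046
    (2,2) via y @ 1.4908
    (2,1) via y @ 2.5261
    (2,0) via y @ 3.5614  # hit
  → r_4 = 3.5614
beam 5: φ=90°, α=300°
  direction (0.5000, -0.8660); cell (3,4); t to first gridline: x 1.4800, y 0.5081 (then +2.0000 / +1.1547)
    (3,3) via y @ 0.5081
    (4,3) via x @ 1.4800
    (4,2) via y @ 1.6628
    (4,1) via y @ 2.8175
    (5,1) via x @ 3.4800  # hit
  → r_5 = 3.4800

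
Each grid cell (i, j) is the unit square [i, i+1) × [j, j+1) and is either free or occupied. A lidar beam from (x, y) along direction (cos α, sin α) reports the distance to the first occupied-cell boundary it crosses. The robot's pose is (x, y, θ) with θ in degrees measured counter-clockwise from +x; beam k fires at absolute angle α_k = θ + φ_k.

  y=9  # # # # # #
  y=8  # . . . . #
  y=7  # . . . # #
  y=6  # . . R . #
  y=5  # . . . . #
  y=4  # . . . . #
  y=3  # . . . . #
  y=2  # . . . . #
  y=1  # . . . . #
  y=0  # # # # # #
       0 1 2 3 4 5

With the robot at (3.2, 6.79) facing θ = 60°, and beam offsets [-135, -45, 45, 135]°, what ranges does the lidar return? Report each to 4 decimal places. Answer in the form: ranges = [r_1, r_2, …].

beam 1: φ=-135°, α=285°
  cosα=0.2588 sinα=-0.9659 | (3,6) | tMaxX 3.0910 tMaxY 0.8179 | tΔX 3.8637 tΔY 1.0353
    t=0.8179 [y] (3,5)
    t=1.8531 [y] (3,4)
    t=2.8884 [y] (3,3)
    t=3.0910 [x] (4,3)
    t=3.9237 [y] (4,2)
    t=4.9590 [y] (4,1)
    t=5.9942 [y] (4,0) — stop
  → r_1 = 5.9942
beam 2: φ=-45°, α=15°
  cosα=0.9659 sinα=0.2588 | (3,6) | tMaxX 0.8282 tMaxY 0.8114 | tΔX 1.0353 tΔY 3.8637
    t=0.8114 [y] (3,7)
    t=0.8282 [x] (4,7) — stop
  → r_2 = 0.8282
beam 3: φ=45°, α=105°
  cosα=-0.2588 sinα=0.9659 | (3,6) | tMaxX 0.7727 tMaxY 0.2174 | tΔX 3.8637 tΔY 1.0353
    t=0.2174 [y] (3,7)
    t=0.7727 [x] (2,7)
    t=1.2527 [y] (2,8)
    t=2.2880 [y] (2,9) — stop
  → r_3 = 2.2880
beam 4: φ=135°, α=195°
  cosα=-0.9659 sinα=-0.2588 | (3,6) | tMaxX 0.2071 tMaxY 3.0523 | tΔX 1.0353 tΔY 3.8637
    t=0.2071 [x] (2,6)
    t=1.2423 [x] (1,6)
    t=2.2776 [x] (0,6) — stop
  → r_4 = 2.2776

ranges = [5.9942, 0.8282, 2.2880, 2.2776]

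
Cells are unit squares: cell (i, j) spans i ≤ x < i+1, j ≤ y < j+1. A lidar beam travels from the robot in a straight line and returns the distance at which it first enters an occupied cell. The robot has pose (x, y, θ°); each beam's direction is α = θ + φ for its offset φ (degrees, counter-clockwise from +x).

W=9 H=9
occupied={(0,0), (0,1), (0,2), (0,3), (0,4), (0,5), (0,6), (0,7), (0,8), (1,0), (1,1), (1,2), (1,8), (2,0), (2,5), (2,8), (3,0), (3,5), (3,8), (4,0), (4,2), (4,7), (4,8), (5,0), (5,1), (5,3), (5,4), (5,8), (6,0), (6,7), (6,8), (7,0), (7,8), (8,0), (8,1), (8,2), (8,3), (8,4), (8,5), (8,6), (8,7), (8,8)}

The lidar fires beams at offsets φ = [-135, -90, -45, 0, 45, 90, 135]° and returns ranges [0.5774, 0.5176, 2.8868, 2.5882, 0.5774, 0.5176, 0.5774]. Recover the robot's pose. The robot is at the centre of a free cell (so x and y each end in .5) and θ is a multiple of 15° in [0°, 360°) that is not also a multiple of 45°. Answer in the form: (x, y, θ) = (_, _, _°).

Enumerate (i+0.5, j+0.5, θ) over the 39 free cells and 16 admissible headings. For each, cast all 7 beams and compare to the given ranges.
  (2.5, 1.5, 105°): beam 1 = 1.0000 ≠ 0.5774 ✗
  (6.5, 6.5, 330°): beam 1 = 2.5882 ≠ 0.5774 ✗
  (3.5, 3.5, 105°): beam 1 = 1.0000 ≠ 0.5774 ✗
  (3.5, 6.5, 165°): beam 1 = 1.0000 ≠ 0.5774 ✗
  …
  (5.5, 2.5, 15°): r_1=0.5774, r_2=0.5176, r_3=2.8868, r_4=2.5882, r_5=0.5774, r_6=0.5176, r_7=0.5774 — all match ✓
No second candidate reproduces the full scan.

(x, y, θ) = (5.5, 2.5, 15°)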